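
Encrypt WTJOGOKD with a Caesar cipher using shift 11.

W(22): 22+11=33≡7 → H
T(19): 19+11=30≡4 → E
J(9): 9+11=20 → U
O(14): 14+11=25 → Z
G(6): 6+11=17 → R
O(14): 14+11=25 → Z
K(10): 10+11=21 → V
D(3): 3+11=14 → O

HEUZRZVO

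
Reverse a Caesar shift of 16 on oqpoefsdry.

o(14): 14−16=-2≡24 → y
q(16): 16−16=0 → a
p(15): 15−16=-1≡25 → z
o(14): 14−16=-2≡24 → y
e(4): 4−16=-12≡14 → o
f(5): 5−16=-11≡15 → p
s(18): 18−16=2 → c
d(3): 3−16=-13≡13 → n
r(17): 17−16=1 → b
y(24): 24−16=8 → i

yazyopcnbi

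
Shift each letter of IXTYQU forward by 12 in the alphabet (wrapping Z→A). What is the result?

I(8): 8+12=20 → U
X(23): 23+12=35≡9 → J
T(19): 19+12=31≡5 → F
Y(24): 24+12=36≡10 → K
Q(16): 16+12=28≡2 → C
U(20): 20+12=32≡6 → G

UJFKCG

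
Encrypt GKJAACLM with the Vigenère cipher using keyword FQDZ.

Repeat the key across the message: FQDZFQDZ
G(6)+F(5): 11 → L
K(10)+Q(16): 26≡0 → A
J(9)+D(3): 12 → M
A(0)+Z(25): 25 → Z
A(0)+F(5): 5 → F
C(2)+Q(16): 18 → S
L(11)+D(3): 14 → O
M(12)+Z(25): 37≡11 → L

LAMZFSOL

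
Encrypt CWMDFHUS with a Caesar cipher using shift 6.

ICSJLNAY

C(2): 2+6=8 → I
W(22): 22+6=28≡2 → C
M(12): 12+6=18 → S
D(3): 3+6=9 → J
F(5): 5+6=11 → L
H(7): 7+6=13 → N
U(20): 20+6=26≡0 → A
S(18): 18+6=24 → Y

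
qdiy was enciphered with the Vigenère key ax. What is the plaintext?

qgib

Repeat the key across the ciphertext: axax
q(16)−a(0): 16 → q
d(3)−x(23): -20≡6 → g
i(8)−a(0): 8 → i
y(24)−x(23): 1 → b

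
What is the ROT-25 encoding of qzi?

pyh

q(16): 16+25=41≡15 → p
z(25): 25+25=50≡24 → y
i(8): 8+25=33≡7 → h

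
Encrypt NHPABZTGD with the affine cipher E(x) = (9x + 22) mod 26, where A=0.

N(13): 9·13+22=139≡9 → J
H(7): 9·7+22=85≡7 → H
P(15): 9·15+22=157≡1 → B
A(0): 9·0+22=22 → W
B(1): 9·1+22=31≡5 → F
Z(25): 9·25+22=247≡13 → N
T(19): 9·19+22=193≡11 → L
G(6): 9·6+22=76≡24 → Y
D(3): 9·3+22=49≡23 → X

JHBWFNLYX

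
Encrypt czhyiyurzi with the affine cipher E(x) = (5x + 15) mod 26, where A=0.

c(2): 5·2+15=25 → z
z(25): 5·25+15=140≡10 → k
h(7): 5·7+15=50≡24 → y
y(24): 5·24+15=135≡5 → f
i(8): 5·8+15=55≡3 → d
y(24): 5·24+15=135≡5 → f
u(20): 5·20+15=115≡11 → l
r(17): 5·17+15=100≡22 → w
z(25): 5·25+15=140≡10 → k
i(8): 5·8+15=55≡3 → d

zkyfdflwkd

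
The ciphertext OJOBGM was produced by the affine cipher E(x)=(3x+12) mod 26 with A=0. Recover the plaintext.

SZSFYA

The inverse of 3 mod 26 is 9, since 3·9=27≡1. Apply D(y)=9·(y−12) mod 26:
O(14): 9·(14−12)=18 → S
J(9): 9·(9−12)=-27≡25 → Z
O(14): 9·(14−12)=18 → S
B(1): 9·(1−12)=-99≡5 → F
G(6): 9·(6−12)=-54≡24 → Y
M(12): 9·(12−12)=0 → A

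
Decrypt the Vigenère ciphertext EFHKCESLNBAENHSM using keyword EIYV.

AXJPYWUQJTCJJZUR

Repeat the key across the ciphertext: EIYVEIYVEIYVEIYV
E(4)−E(4): 0 → A
F(5)−I(8): -3≡23 → X
H(7)−Y(24): -17≡9 → J
K(10)−V(21): -11≡15 → P
C(2)−E(4): -2≡24 → Y
E(4)−I(8): -4≡22 → W
S(18)−Y(24): -6≡20 → U
L(11)−V(21): -10≡16 → Q
N(13)−E(4): 9 → J
B(1)−I(8): -7≡19 → T
A(0)−Y(24): -24≡2 → C
E(4)−V(21): -17≡9 → J
N(13)−E(4): 9 → J
H(7)−I(8): -1≡25 → Z
S(18)−Y(24): -6≡20 → U
M(12)−V(21): -9≡17 → R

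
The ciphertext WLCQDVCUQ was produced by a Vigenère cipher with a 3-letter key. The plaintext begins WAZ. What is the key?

Subtract each crib letter from the matching ciphertext letter (mod 26):
W(22)−W(22)=0 → A
L(11)−A(0)=11 → L
C(2)−Z(25)=-23≡3 → D

ALD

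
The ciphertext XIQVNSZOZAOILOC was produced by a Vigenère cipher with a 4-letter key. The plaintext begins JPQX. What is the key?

OTAY

Subtract each crib letter from the matching ciphertext letter (mod 26):
X(23)−J(9)=14 → O
I(8)−P(15)=-7≡19 → T
Q(16)−Q(16)=0 → A
V(21)−X(23)=-2≡24 → Y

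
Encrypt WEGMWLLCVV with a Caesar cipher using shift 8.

W(22): 22+8=30≡4 → E
E(4): 4+8=12 → M
G(6): 6+8=14 → O
M(12): 12+8=20 → U
W(22): 22+8=30≡4 → E
L(11): 11+8=19 → T
L(11): 11+8=19 → T
C(2): 2+8=10 → K
V(21): 21+8=29≡3 → D
V(21): 21+8=29≡3 → D

EMOUETTKDD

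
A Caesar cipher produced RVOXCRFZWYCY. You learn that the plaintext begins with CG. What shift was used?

15

From the crib: R(17)−C(2)=15, so the shift is 15.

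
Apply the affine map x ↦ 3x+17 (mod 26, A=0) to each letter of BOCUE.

B(1): 3·1+17=20 → U
O(14): 3·14+17=59≡7 → H
C(2): 3·2+17=23 → X
U(20): 3·20+17=77≡25 → Z
E(4): 3·4+17=29≡3 → D

UHXZD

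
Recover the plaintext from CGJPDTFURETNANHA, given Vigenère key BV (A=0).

BLIUCYEZQJSSZSGF

Repeat the key across the ciphertext: BVBVBVBVBVBVBVBV
C(2)−B(1): 1 → B
G(6)−V(21): -15≡11 → L
J(9)−B(1): 8 → I
P(15)−V(21): -6≡20 → U
D(3)−B(1): 2 → C
T(19)−V(21): -2≡24 → Y
F(5)−B(1): 4 → E
U(20)−V(21): -1≡25 → Z
R(17)−B(1): 16 → Q
E(4)−V(21): -17≡9 → J
T(19)−B(1): 18 → S
N(13)−V(21): -8≡18 → S
A(0)−B(1): -1≡25 → Z
N(13)−V(21): -8≡18 → S
H(7)−B(1): 6 → G
A(0)−V(21): -21≡5 → F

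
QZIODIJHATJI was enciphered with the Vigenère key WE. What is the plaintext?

Repeat the key across the ciphertext: WEWEWEWEWEWE
Q(16)−W(22): -6≡20 → U
Z(25)−E(4): 21 → V
I(8)−W(22): -14≡12 → M
O(14)−E(4): 10 → K
D(3)−W(22): -19≡7 → H
I(8)−E(4): 4 → E
J(9)−W(22): -13≡13 → N
H(7)−E(4): 3 → D
A(0)−W(22): -22≡4 → E
T(19)−E(4): 15 → P
J(9)−W(22): -13≡13 → N
I(8)−E(4): 4 → E

UVMKHENDEPNE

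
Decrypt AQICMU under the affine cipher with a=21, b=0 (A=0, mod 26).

The inverse of 21 mod 26 is 5, since 21·5=105≡1. Apply D(y)=5·(y−0) mod 26:
A(0): 5·(0−0)=0 → A
Q(16): 5·(16−0)=80≡2 → C
I(8): 5·(8−0)=40≡14 → O
C(2): 5·(2−0)=10 → K
M(12): 5·(12−0)=60≡8 → I
U(20): 5·(20−0)=100≡22 → W

ACOKIW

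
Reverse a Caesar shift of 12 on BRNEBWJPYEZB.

PFBSPKXDMSNP

B(1): 1−12=-11≡15 → P
R(17): 17−12=5 → F
N(13): 13−12=1 → B
E(4): 4−12=-8≡18 → S
B(1): 1−12=-11≡15 → P
W(22): 22−12=10 → K
J(9): 9−12=-3≡23 → X
P(15): 15−12=3 → D
Y(24): 24−12=12 → M
E(4): 4−12=-8≡18 → S
Z(25): 25−12=13 → N
B(1): 1−12=-11≡15 → P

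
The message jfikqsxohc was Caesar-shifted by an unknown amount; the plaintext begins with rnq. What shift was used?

From the crib: j(9)−r(17)=-8≡18, so the shift is 18.

18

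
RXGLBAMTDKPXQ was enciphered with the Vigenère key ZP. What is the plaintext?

Repeat the key across the ciphertext: ZPZPZPZPZPZPZ
R(17)−Z(25): -8≡18 → S
X(23)−P(15): 8 → I
G(6)−Z(25): -19≡7 → H
L(11)−P(15): -4≡22 → W
B(1)−Z(25): -24≡2 → C
A(0)−P(15): -15≡11 → L
M(12)−Z(25): -13≡13 → N
T(19)−P(15): 4 → E
D(3)−Z(25): -22≡4 → E
K(10)−P(15): -5≡21 → V
P(15)−Z(25): -10≡16 → Q
X(23)−P(15): 8 → I
Q(16)−Z(25): -9≡17 → R

SIHWCLNEEVQIR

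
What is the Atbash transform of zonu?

almf

z(25) → a(0)
o(14) → l(11)
n(13) → m(12)
u(20) → f(5)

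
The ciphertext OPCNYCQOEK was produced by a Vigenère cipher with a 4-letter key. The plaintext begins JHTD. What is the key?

Subtract each crib letter from the matching ciphertext letter (mod 26):
O(14)−J(9)=5 → F
P(15)−H(7)=8 → I
C(2)−T(19)=-17≡9 → J
N(13)−D(3)=10 → K

FIJK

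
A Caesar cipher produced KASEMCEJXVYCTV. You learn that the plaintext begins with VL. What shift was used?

15

From the crib: K(10)−V(21)=-11≡15, so the shift is 15.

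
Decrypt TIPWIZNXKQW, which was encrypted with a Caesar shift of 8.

LAHOARFPCIO

T(19): 19−8=11 → L
I(8): 8−8=0 → A
P(15): 15−8=7 → H
W(22): 22−8=14 → O
I(8): 8−8=0 → A
Z(25): 25−8=17 → R
N(13): 13−8=5 → F
X(23): 23−8=15 → P
K(10): 10−8=2 → C
Q(16): 16−8=8 → I
W(22): 22−8=14 → O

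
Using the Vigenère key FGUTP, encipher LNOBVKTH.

Repeat the key across the message: FGUTPFGU
L(11)+F(5): 16 → Q
N(13)+G(6): 19 → T
O(14)+U(20): 34≡8 → I
B(1)+T(19): 20 → U
V(21)+P(15): 36≡10 → K
K(10)+F(5): 15 → P
T(19)+G(6): 25 → Z
H(7)+U(20): 27≡1 → B

QTIUKPZB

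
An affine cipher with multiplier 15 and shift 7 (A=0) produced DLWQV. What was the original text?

YCBLU

The inverse of 15 mod 26 is 7, since 15·7=105≡1. Apply D(y)=7·(y−7) mod 26:
D(3): 7·(3−7)=-28≡24 → Y
L(11): 7·(11−7)=28≡2 → C
W(22): 7·(22−7)=105≡1 → B
Q(16): 7·(16−7)=63≡11 → L
V(21): 7·(21−7)=98≡20 → U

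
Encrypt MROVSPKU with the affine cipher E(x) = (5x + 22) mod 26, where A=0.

EDOXITUS

M(12): 5·12+22=82≡4 → E
R(17): 5·17+22=107≡3 → D
O(14): 5·14+22=92≡14 → O
V(21): 5·21+22=127≡23 → X
S(18): 5·18+22=112≡8 → I
P(15): 5·15+22=97≡19 → T
K(10): 5·10+22=72≡20 → U
U(20): 5·20+22=122≡18 → S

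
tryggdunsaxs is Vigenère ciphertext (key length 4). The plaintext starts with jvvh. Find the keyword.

Subtract each crib letter from the matching ciphertext letter (mod 26):
t(19)−j(9)=10 → k
r(17)−v(21)=-4≡22 → w
y(24)−v(21)=3 → d
g(6)−h(7)=-1≡25 → z

kwdz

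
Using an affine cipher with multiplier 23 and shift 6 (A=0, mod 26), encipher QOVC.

Q(16): 23·16+6=374≡10 → K
O(14): 23·14+6=328≡16 → Q
V(21): 23·21+6=489≡21 → V
C(2): 23·2+6=52≡0 → A

KQVA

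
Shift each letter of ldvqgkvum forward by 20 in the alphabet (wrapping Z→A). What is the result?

fxpkaepog

l(11): 11+20=31≡5 → f
d(3): 3+20=23 → x
v(21): 21+20=41≡15 → p
q(16): 16+20=36≡10 → k
g(6): 6+20=26≡0 → a
k(10): 10+20=30≡4 → e
v(21): 21+20=41≡15 → p
u(20): 20+20=40≡14 → o
m(12): 12+20=32≡6 → g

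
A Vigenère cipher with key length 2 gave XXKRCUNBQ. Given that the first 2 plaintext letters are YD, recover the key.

ZU

Subtract each crib letter from the matching ciphertext letter (mod 26):
X(23)−Y(24)=-1≡25 → Z
X(23)−D(3)=20 → U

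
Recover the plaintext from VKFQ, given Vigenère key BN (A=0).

Repeat the key across the ciphertext: BNBN
V(21)−B(1): 20 → U
K(10)−N(13): -3≡23 → X
F(5)−B(1): 4 → E
Q(16)−N(13): 3 → D

UXED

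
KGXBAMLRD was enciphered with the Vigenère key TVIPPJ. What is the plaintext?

Repeat the key across the ciphertext: TVIPPJTVI
K(10)−T(19): -9≡17 → R
G(6)−V(21): -15≡11 → L
X(23)−I(8): 15 → P
B(1)−P(15): -14≡12 → M
A(0)−P(15): -15≡11 → L
M(12)−J(9): 3 → D
L(11)−T(19): -8≡18 → S
R(17)−V(21): -4≡22 → W
D(3)−I(8): -5≡21 → V

RLPMLDSWV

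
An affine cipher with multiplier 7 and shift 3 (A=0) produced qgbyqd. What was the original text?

ntwdna

The inverse of 7 mod 26 is 15, since 7·15=105≡1. Apply D(y)=15·(y−3) mod 26:
q(16): 15·(16−3)=195≡13 → n
g(6): 15·(6−3)=45≡19 → t
b(1): 15·(1−3)=-30≡22 → w
y(24): 15·(24−3)=315≡3 → d
q(16): 15·(16−3)=195≡13 → n
d(3): 15·(3−3)=0 → a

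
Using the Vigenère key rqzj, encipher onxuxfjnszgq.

fdwdoviwjpfz

Repeat the key across the message: rqzjrqzjrqzj
o(14)+r(17): 31≡5 → f
n(13)+q(16): 29≡3 → d
x(23)+z(25): 48≡22 → w
u(20)+j(9): 29≡3 → d
x(23)+r(17): 40≡14 → o
f(5)+q(16): 21 → v
j(9)+z(25): 34≡8 → i
n(13)+j(9): 22 → w
s(18)+r(17): 35≡9 → j
z(25)+q(16): 41≡15 → p
g(6)+z(25): 31≡5 → f
q(16)+j(9): 25 → z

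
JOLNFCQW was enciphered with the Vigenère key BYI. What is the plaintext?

Repeat the key across the ciphertext: BYIBYIBY
J(9)−B(1): 8 → I
O(14)−Y(24): -10≡16 → Q
L(11)−I(8): 3 → D
N(13)−B(1): 12 → M
F(5)−Y(24): -19≡7 → H
C(2)−I(8): -6≡20 → U
Q(16)−B(1): 15 → P
W(22)−Y(24): -2≡24 → Y

IQDMHUPY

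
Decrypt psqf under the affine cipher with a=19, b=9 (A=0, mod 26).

ovzi

The inverse of 19 mod 26 is 11, since 19·11=209≡1. Apply D(y)=11·(y−9) mod 26:
p(15): 11·(15−9)=66≡14 → o
s(18): 11·(18−9)=99≡21 → v
q(16): 11·(16−9)=77≡25 → z
f(5): 11·(5−9)=-44≡8 → i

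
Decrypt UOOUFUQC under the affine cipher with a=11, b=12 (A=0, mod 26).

The inverse of 11 mod 26 is 19, since 11·19=209≡1. Apply D(y)=19·(y−12) mod 26:
U(20): 19·(20−12)=152≡22 → W
O(14): 19·(14−12)=38≡12 → M
O(14): 19·(14−12)=38≡12 → M
U(20): 19·(20−12)=152≡22 → W
F(5): 19·(5−12)=-133≡23 → X
U(20): 19·(20−12)=152≡22 → W
Q(16): 19·(16−12)=76≡24 → Y
C(2): 19·(2−12)=-190≡18 → S

WMMWXWYS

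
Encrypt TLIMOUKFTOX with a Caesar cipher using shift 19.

T(19): 19+19=38≡12 → M
L(11): 11+19=30≡4 → E
I(8): 8+19=27≡1 → B
M(12): 12+19=31≡5 → F
O(14): 14+19=33≡7 → H
U(20): 20+19=39≡13 → N
K(10): 10+19=29≡3 → D
F(5): 5+19=24 → Y
T(19): 19+19=38≡12 → M
O(14): 14+19=33≡7 → H
X(23): 23+19=42≡16 → Q

MEBFHNDYMHQ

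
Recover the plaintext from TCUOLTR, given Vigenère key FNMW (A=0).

Repeat the key across the ciphertext: FNMWFNM
T(19)−F(5): 14 → O
C(2)−N(13): -11≡15 → P
U(20)−M(12): 8 → I
O(14)−W(22): -8≡18 → S
L(11)−F(5): 6 → G
T(19)−N(13): 6 → G
R(17)−M(12): 5 → F

OPISGGF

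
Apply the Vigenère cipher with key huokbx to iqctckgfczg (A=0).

Repeat the key across the message: huokbxhuokb
i(8)+h(7): 15 → p
q(16)+u(20): 36≡10 → k
c(2)+o(14): 16 → q
t(19)+k(10): 29≡3 → d
c(2)+b(1): 3 → d
k(10)+x(23): 33≡7 → h
g(6)+h(7): 13 → n
f(5)+u(20): 25 → z
c(2)+o(14): 16 → q
z(25)+k(10): 35≡9 → j
g(6)+b(1): 7 → h

pkqddhnzqjh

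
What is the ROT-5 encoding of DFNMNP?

IKSRSU

D(3): 3+5=8 → I
F(5): 5+5=10 → K
N(13): 13+5=18 → S
M(12): 12+5=17 → R
N(13): 13+5=18 → S
P(15): 15+5=20 → U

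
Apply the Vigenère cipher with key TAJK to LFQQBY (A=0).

Repeat the key across the message: TAJKTA
L(11)+T(19): 30≡4 → E
F(5)+A(0): 5 → F
Q(16)+J(9): 25 → Z
Q(16)+K(10): 26≡0 → A
B(1)+T(19): 20 → U
Y(24)+A(0): 24 → Y

EFZAUY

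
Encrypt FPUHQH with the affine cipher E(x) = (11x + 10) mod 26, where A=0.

NTWJEJ

F(5): 11·5+10=65≡13 → N
P(15): 11·15+10=175≡19 → T
U(20): 11·20+10=230≡22 → W
H(7): 11·7+10=87≡9 → J
Q(16): 11·16+10=186≡4 → E
H(7): 11·7+10=87≡9 → J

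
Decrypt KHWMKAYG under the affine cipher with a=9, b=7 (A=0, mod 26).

The inverse of 9 mod 26 is 3, since 9·3=27≡1. Apply D(y)=3·(y−7) mod 26:
K(10): 3·(10−7)=9 → J
H(7): 3·(7−7)=0 → A
W(22): 3·(22−7)=45≡19 → T
M(12): 3·(12−7)=15 → P
K(10): 3·(10−7)=9 → J
A(0): 3·(0−7)=-21≡5 → F
Y(24): 3·(24−7)=51≡25 → Z
G(6): 3·(6−7)=-3≡23 → X

JATPJFZX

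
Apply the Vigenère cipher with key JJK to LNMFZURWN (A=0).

Repeat the key across the message: JJKJJKJJK
L(11)+J(9): 20 → U
N(13)+J(9): 22 → W
M(12)+K(10): 22 → W
F(5)+J(9): 14 → O
Z(25)+J(9): 34≡8 → I
U(20)+K(10): 30≡4 → E
R(17)+J(9): 26≡0 → A
W(22)+J(9): 31≡5 → F
N(13)+K(10): 23 → X

UWWOIEAFX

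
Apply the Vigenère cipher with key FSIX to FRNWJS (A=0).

KJVTOK

Repeat the key across the message: FSIXFS
F(5)+F(5): 10 → K
R(17)+S(18): 35≡9 → J
N(13)+I(8): 21 → V
W(22)+X(23): 45≡19 → T
J(9)+F(5): 14 → O
S(18)+S(18): 36≡10 → K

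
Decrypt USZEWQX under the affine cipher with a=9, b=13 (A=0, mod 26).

VPKZBJE

The inverse of 9 mod 26 is 3, since 9·3=27≡1. Apply D(y)=3·(y−13) mod 26:
U(20): 3·(20−13)=21 → V
S(18): 3·(18−13)=15 → P
Z(25): 3·(25−13)=36≡10 → K
E(4): 3·(4−13)=-27≡25 → Z
W(22): 3·(22−13)=27≡1 → B
Q(16): 3·(16−13)=9 → J
X(23): 3·(23−13)=30≡4 → E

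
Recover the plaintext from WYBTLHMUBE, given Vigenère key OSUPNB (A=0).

IGHEYGYCHP

Repeat the key across the ciphertext: OSUPNBOSUP
W(22)−O(14): 8 → I
Y(24)−S(18): 6 → G
B(1)−U(20): -19≡7 → H
T(19)−P(15): 4 → E
L(11)−N(13): -2≡24 → Y
H(7)−B(1): 6 → G
M(12)−O(14): -2≡24 → Y
U(20)−S(18): 2 → C
B(1)−U(20): -19≡7 → H
E(4)−P(15): -11≡15 → P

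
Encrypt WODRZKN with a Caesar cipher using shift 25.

VNCQYJM

W(22): 22+25=47≡21 → V
O(14): 14+25=39≡13 → N
D(3): 3+25=28≡2 → C
R(17): 17+25=42≡16 → Q
Z(25): 25+25=50≡24 → Y
K(10): 10+25=35≡9 → J
N(13): 13+25=38≡12 → M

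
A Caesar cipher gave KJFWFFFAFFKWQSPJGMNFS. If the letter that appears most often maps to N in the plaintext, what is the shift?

18

The most frequent ciphertext letter is F (appears 7 times).
F is position 5; N is position 13.
Shift = -8≡18.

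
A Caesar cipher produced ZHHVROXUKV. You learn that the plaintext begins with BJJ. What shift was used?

24

From the crib: Z(25)−B(1)=24, so the shift is 24.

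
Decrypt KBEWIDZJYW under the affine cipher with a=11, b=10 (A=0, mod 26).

ALQUOXZHGU

The inverse of 11 mod 26 is 19, since 11·19=209≡1. Apply D(y)=19·(y−10) mod 26:
K(10): 19·(10−10)=0 → A
B(1): 19·(1−10)=-171≡11 → L
E(4): 19·(4−10)=-114≡16 → Q
W(22): 19·(22−10)=228≡20 → U
I(8): 19·(8−10)=-38≡14 → O
D(3): 19·(3−10)=-133≡23 → X
Z(25): 19·(25−10)=285≡25 → Z
J(9): 19·(9−10)=-19≡7 → H
Y(24): 19·(24−10)=266≡6 → G
W(22): 19·(22−10)=228≡20 → U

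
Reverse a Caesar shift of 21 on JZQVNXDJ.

J(9): 9−21=-12≡14 → O
Z(25): 25−21=4 → E
Q(16): 16−21=-5≡21 → V
V(21): 21−21=0 → A
N(13): 13−21=-8≡18 → S
X(23): 23−21=2 → C
D(3): 3−21=-18≡8 → I
J(9): 9−21=-12≡14 → O

OEVASCIO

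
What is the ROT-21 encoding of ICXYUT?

DXSTPO

I(8): 8+21=29≡3 → D
C(2): 2+21=23 → X
X(23): 23+21=44≡18 → S
Y(24): 24+21=45≡19 → T
U(20): 20+21=41≡15 → P
T(19): 19+21=40≡14 → O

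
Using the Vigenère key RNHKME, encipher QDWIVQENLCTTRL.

Repeat the key across the message: RNHKMERNHKMERN
Q(16)+R(17): 33≡7 → H
D(3)+N(13): 16 → Q
W(22)+H(7): 29≡3 → D
I(8)+K(10): 18 → S
V(21)+M(12): 33≡7 → H
Q(16)+E(4): 20 → U
E(4)+R(17): 21 → V
N(13)+N(13): 26≡0 → A
L(11)+H(7): 18 → S
C(2)+K(10): 12 → M
T(19)+M(12): 31≡5 → F
T(19)+E(4): 23 → X
R(17)+R(17): 34≡8 → I
L(11)+N(13): 24 → Y

HQDSHUVASMFXIY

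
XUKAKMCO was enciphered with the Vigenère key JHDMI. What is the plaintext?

Repeat the key across the ciphertext: JHDMIJHD
X(23)−J(9): 14 → O
U(20)−H(7): 13 → N
K(10)−D(3): 7 → H
A(0)−M(12): -12≡14 → O
K(10)−I(8): 2 → C
M(12)−J(9): 3 → D
C(2)−H(7): -5≡21 → V
O(14)−D(3): 11 → L

ONHOCDVL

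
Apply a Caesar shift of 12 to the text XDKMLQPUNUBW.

X(23): 23+12=35≡9 → J
D(3): 3+12=15 → P
K(10): 10+12=22 → W
M(12): 12+12=24 → Y
L(11): 11+12=23 → X
Q(16): 16+12=28≡2 → C
P(15): 15+12=27≡1 → B
U(20): 20+12=32≡6 → G
N(13): 13+12=25 → Z
U(20): 20+12=32≡6 → G
B(1): 1+12=13 → N
W(22): 22+12=34≡8 → I

JPWYXCBGZGNI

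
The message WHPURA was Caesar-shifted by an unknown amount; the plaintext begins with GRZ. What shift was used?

From the crib: W(22)−G(6)=16, so the shift is 16.

16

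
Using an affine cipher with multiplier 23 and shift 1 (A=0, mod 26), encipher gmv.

jrq

g(6): 23·6+1=139≡9 → j
m(12): 23·12+1=277≡17 → r
v(21): 23·21+1=484≡16 → q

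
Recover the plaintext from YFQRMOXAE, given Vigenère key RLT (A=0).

Repeat the key across the ciphertext: RLTRLTRLT
Y(24)−R(17): 7 → H
F(5)−L(11): -6≡20 → U
Q(16)−T(19): -3≡23 → X
R(17)−R(17): 0 → A
M(12)−L(11): 1 → B
O(14)−T(19): -5≡21 → V
X(23)−R(17): 6 → G
A(0)−L(11): -11≡15 → P
E(4)−T(19): -15≡11 → L

HUXABVGPL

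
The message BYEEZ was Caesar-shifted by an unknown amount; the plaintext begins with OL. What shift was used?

From the crib: B(1)−O(14)=-13≡13, so the shift is 13.

13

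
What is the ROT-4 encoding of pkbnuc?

tofryg

p(15): 15+4=19 → t
k(10): 10+4=14 → o
b(1): 1+4=5 → f
n(13): 13+4=17 → r
u(20): 20+4=24 → y
c(2): 2+4=6 → g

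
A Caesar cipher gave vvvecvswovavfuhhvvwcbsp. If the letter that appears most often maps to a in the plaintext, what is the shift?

The most frequent ciphertext letter is v (appears 8 times).
v is position 21; a is position 0.
Shift = 21.

21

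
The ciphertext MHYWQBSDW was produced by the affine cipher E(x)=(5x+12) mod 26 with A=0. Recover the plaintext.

AZSCGDWTC

The inverse of 5 mod 26 is 21, since 5·21=105≡1. Apply D(y)=21·(y−12) mod 26:
M(12): 21·(12−12)=0 → A
H(7): 21·(7−12)=-105≡25 → Z
Y(24): 21·(24−12)=252≡18 → S
W(22): 21·(22−12)=210≡2 → C
Q(16): 21·(16−12)=84≡6 → G
B(1): 21·(1−12)=-231≡3 → D
S(18): 21·(18−12)=126≡22 → W
D(3): 21·(3−12)=-189≡19 → T
W(22): 21·(22−12)=210≡2 → C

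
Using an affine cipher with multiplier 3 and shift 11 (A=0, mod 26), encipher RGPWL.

KDEZS

R(17): 3·17+11=62≡10 → K
G(6): 3·6+11=29≡3 → D
P(15): 3·15+11=56≡4 → E
W(22): 3·22+11=77≡25 → Z
L(11): 3·11+11=44≡18 → S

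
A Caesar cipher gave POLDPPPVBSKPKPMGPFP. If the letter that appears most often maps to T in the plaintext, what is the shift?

22

The most frequent ciphertext letter is P (appears 8 times).
P is position 15; T is position 19.
Shift = -4≡22.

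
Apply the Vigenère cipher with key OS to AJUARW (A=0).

OBISFO

Repeat the key across the message: OSOSOS
A(0)+O(14): 14 → O
J(9)+S(18): 27≡1 → B
U(20)+O(14): 34≡8 → I
A(0)+S(18): 18 → S
R(17)+O(14): 31≡5 → F
W(22)+S(18): 40≡14 → O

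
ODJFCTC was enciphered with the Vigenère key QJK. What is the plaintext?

YUZPTJM

Repeat the key across the ciphertext: QJKQJKQ
O(14)−Q(16): -2≡24 → Y
D(3)−J(9): -6≡20 → U
J(9)−K(10): -1≡25 → Z
F(5)−Q(16): -11≡15 → P
C(2)−J(9): -7≡19 → T
T(19)−K(10): 9 → J
C(2)−Q(16): -14≡12 → M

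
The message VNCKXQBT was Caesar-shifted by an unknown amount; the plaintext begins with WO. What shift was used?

25

From the crib: V(21)−W(22)=-1≡25, so the shift is 25.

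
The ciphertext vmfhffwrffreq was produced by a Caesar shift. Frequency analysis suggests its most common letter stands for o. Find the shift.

The most frequent ciphertext letter is f (appears 5 times).
f is position 5; o is position 14.
Shift = -9≡17.

17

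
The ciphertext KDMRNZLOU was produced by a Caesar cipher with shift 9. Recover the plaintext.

BUDIEQCFL

K(10): 10−9=1 → B
D(3): 3−9=-6≡20 → U
M(12): 12−9=3 → D
R(17): 17−9=8 → I
N(13): 13−9=4 → E
Z(25): 25−9=16 → Q
L(11): 11−9=2 → C
O(14): 14−9=5 → F
U(20): 20−9=11 → L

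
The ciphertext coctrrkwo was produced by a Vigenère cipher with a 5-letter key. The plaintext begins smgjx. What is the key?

Subtract each crib letter from the matching ciphertext letter (mod 26):
c(2)−s(18)=-16≡10 → k
o(14)−m(12)=2 → c
c(2)−g(6)=-4≡22 → w
t(19)−j(9)=10 → k
r(17)−x(23)=-6≡20 → u

kcwku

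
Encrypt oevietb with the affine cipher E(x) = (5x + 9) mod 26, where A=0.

o(14): 5·14+9=79≡1 → b
e(4): 5·4+9=29≡3 → d
v(21): 5·21+9=114≡10 → k
i(8): 5·8+9=49≡23 → x
e(4): 5·4+9=29≡3 → d
t(19): 5·19+9=104≡0 → a
b(1): 5·1+9=14 → o

bdkxdao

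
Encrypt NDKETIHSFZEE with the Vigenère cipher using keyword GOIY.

Repeat the key across the message: GOIYGOIYGOIY
N(13)+G(6): 19 → T
D(3)+O(14): 17 → R
K(10)+I(8): 18 → S
E(4)+Y(24): 28≡2 → C
T(19)+G(6): 25 → Z
I(8)+O(14): 22 → W
H(7)+I(8): 15 → P
S(18)+Y(24): 42≡16 → Q
F(5)+G(6): 11 → L
Z(25)+O(14): 39≡13 → N
E(4)+I(8): 12 → M
E(4)+Y(24): 28≡2 → C

TRSCZWPQLNMC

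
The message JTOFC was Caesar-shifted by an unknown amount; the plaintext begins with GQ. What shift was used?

From the crib: J(9)−G(6)=3, so the shift is 3.

3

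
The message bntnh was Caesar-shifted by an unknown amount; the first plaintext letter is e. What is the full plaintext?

eqwqk

From the crib: b(1)−e(4)=-3≡23, so the shift is 23.
Subtract 23 from each ciphertext letter:
b(1): 1−23=-22≡4 → e
n(13): 13−23=-10≡16 → q
t(19): 19−23=-4≡22 → w
n(13): 13−23=-10≡16 → q
h(7): 7−23=-16≡10 → k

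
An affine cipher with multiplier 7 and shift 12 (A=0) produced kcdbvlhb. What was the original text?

The inverse of 7 mod 26 is 15, since 7·15=105≡1. Apply D(y)=15·(y−12) mod 26:
k(10): 15·(10−12)=-30≡22 → w
c(2): 15·(2−12)=-150≡6 → g
d(3): 15·(3−12)=-135≡21 → v
b(1): 15·(1−12)=-165≡17 → r
v(21): 15·(21−12)=135≡5 → f
l(11): 15·(11−12)=-15≡11 → l
h(7): 15·(7−12)=-75≡3 → d
b(1): 15·(1−12)=-165≡17 → r

wgvrfldr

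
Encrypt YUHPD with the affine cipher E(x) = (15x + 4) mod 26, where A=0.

ASFVX

Y(24): 15·24+4=364≡0 → A
U(20): 15·20+4=304≡18 → S
H(7): 15·7+4=109≡5 → F
P(15): 15·15+4=229≡21 → V
D(3): 15·3+4=49≡23 → X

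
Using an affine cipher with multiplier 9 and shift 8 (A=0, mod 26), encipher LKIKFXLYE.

DUCUBHDQS

L(11): 9·11+8=107≡3 → D
K(10): 9·10+8=98≡20 → U
I(8): 9·8+8=80≡2 → C
K(10): 9·10+8=98≡20 → U
F(5): 9·5+8=53≡1 → B
X(23): 9·23+8=215≡7 → H
L(11): 9·11+8=107≡3 → D
Y(24): 9·24+8=224≡16 → Q
E(4): 9·4+8=44≡18 → S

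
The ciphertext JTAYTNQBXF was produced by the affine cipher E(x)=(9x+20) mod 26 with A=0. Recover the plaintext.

TXSMXFOVJH

The inverse of 9 mod 26 is 3, since 9·3=27≡1. Apply D(y)=3·(y−20) mod 26:
J(9): 3·(9−20)=-33≡19 → T
T(19): 3·(19−20)=-3≡23 → X
A(0): 3·(0−20)=-60≡18 → S
Y(24): 3·(24−20)=12 → M
T(19): 3·(19−20)=-3≡23 → X
N(13): 3·(13−20)=-21≡5 → F
Q(16): 3·(16−20)=-12≡14 → O
B(1): 3·(1−20)=-57≡21 → V
X(23): 3·(23−20)=9 → J
F(5): 3·(5−20)=-45≡7 → H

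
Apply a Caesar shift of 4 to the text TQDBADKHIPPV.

T(19): 19+4=23 → X
Q(16): 16+4=20 → U
D(3): 3+4=7 → H
B(1): 1+4=5 → F
A(0): 0+4=4 → E
D(3): 3+4=7 → H
K(10): 10+4=14 → O
H(7): 7+4=11 → L
I(8): 8+4=12 → M
P(15): 15+4=19 → T
P(15): 15+4=19 → T
V(21): 21+4=25 → Z

XUHFEHOLMTTZ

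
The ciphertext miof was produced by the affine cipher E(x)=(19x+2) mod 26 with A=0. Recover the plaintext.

goch

The inverse of 19 mod 26 is 11, since 19·11=209≡1. Apply D(y)=11·(y−2) mod 26:
m(12): 11·(12−2)=110≡6 → g
i(8): 11·(8−2)=66≡14 → o
o(14): 11·(14−2)=132≡2 → c
f(5): 11·(5−2)=33≡7 → h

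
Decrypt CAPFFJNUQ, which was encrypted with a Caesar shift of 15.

C(2): 2−15=-13≡13 → N
A(0): 0−15=-15≡11 → L
P(15): 15−15=0 → A
F(5): 5−15=-10≡16 → Q
F(5): 5−15=-10≡16 → Q
J(9): 9−15=-6≡20 → U
N(13): 13−15=-2≡24 → Y
U(20): 20−15=5 → F
Q(16): 16−15=1 → B

NLAQQUYFB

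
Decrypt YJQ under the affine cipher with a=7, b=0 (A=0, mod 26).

WFG

The inverse of 7 mod 26 is 15, since 7·15=105≡1. Apply D(y)=15·(y−0) mod 26:
Y(24): 15·(24−0)=360≡22 → W
J(9): 15·(9−0)=135≡5 → F
Q(16): 15·(16−0)=240≡6 → G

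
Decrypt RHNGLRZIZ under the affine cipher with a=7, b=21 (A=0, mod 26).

SYKJGSINI

The inverse of 7 mod 26 is 15, since 7·15=105≡1. Apply D(y)=15·(y−21) mod 26:
R(17): 15·(17−21)=-60≡18 → S
H(7): 15·(7−21)=-210≡24 → Y
N(13): 15·(13−21)=-120≡10 → K
G(6): 15·(6−21)=-225≡9 → J
L(11): 15·(11−21)=-150≡6 → G
R(17): 15·(17−21)=-60≡18 → S
Z(25): 15·(25−21)=60≡8 → I
I(8): 15·(8−21)=-195≡13 → N
Z(25): 15·(25−21)=60≡8 → I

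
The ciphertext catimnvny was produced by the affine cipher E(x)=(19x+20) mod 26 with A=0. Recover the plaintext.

kopyqblbs

The inverse of 19 mod 26 is 11, since 19·11=209≡1. Apply D(y)=11·(y−20) mod 26:
c(2): 11·(2−20)=-198≡10 → k
a(0): 11·(0−20)=-220≡14 → o
t(19): 11·(19−20)=-11≡15 → p
i(8): 11·(8−20)=-132≡24 → y
m(12): 11·(12−20)=-88≡16 → q
n(13): 11·(13−20)=-77≡1 → b
v(21): 11·(21−20)=11 → l
n(13): 11·(13−20)=-77≡1 → b
y(24): 11·(24−20)=44≡18 → s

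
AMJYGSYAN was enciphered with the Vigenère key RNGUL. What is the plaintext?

JZDEVBLUT

Repeat the key across the ciphertext: RNGULRNGU
A(0)−R(17): -17≡9 → J
M(12)−N(13): -1≡25 → Z
J(9)−G(6): 3 → D
Y(24)−U(20): 4 → E
G(6)−L(11): -5≡21 → V
S(18)−R(17): 1 → B
Y(24)−N(13): 11 → L
A(0)−G(6): -6≡20 → U
N(13)−U(20): -7≡19 → T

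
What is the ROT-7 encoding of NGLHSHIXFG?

N(13): 13+7=20 → U
G(6): 6+7=13 → N
L(11): 11+7=18 → S
H(7): 7+7=14 → O
S(18): 18+7=25 → Z
H(7): 7+7=14 → O
I(8): 8+7=15 → P
X(23): 23+7=30≡4 → E
F(5): 5+7=12 → M
G(6): 6+7=13 → N

UNSOZOPEMN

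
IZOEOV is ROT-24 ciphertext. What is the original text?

I(8): 8−24=-16≡10 → K
Z(25): 25−24=1 → B
O(14): 14−24=-10≡16 → Q
E(4): 4−24=-20≡6 → G
O(14): 14−24=-10≡16 → Q
V(21): 21−24=-3≡23 → X

KBQGQX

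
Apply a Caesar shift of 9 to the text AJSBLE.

A(0): 0+9=9 → J
J(9): 9+9=18 → S
S(18): 18+9=27≡1 → B
B(1): 1+9=10 → K
L(11): 11+9=20 → U
E(4): 4+9=13 → N

JSBKUN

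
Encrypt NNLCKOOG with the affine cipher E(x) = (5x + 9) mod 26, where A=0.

N(13): 5·13+9=74≡22 → W
N(13): 5·13+9=74≡22 → W
L(11): 5·11+9=64≡12 → M
C(2): 5·2+9=19 → T
K(10): 5·10+9=59≡7 → H
O(14): 5·14+9=79≡1 → B
O(14): 5·14+9=79≡1 → B
G(6): 5·6+9=39≡13 → N

WWMTHBBN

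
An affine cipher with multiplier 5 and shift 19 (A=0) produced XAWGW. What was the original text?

GRLNL

The inverse of 5 mod 26 is 21, since 5·21=105≡1. Apply D(y)=21·(y−19) mod 26:
X(23): 21·(23−19)=84≡6 → G
A(0): 21·(0−19)=-399≡17 → R
W(22): 21·(22−19)=63≡11 → L
G(6): 21·(6−19)=-273≡13 → N
W(22): 21·(22−19)=63≡11 → L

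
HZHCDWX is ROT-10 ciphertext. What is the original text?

H(7): 7−10=-3≡23 → X
Z(25): 25−10=15 → P
H(7): 7−10=-3≡23 → X
C(2): 2−10=-8≡18 → S
D(3): 3−10=-7≡19 → T
W(22): 22−10=12 → M
X(23): 23−10=13 → N

XPXSTMN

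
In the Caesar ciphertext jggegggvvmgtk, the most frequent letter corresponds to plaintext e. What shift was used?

The most frequent ciphertext letter is g (appears 6 times).
g is position 6; e is position 4.
Shift = 2.

2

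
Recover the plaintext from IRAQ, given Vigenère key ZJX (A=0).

Repeat the key across the ciphertext: ZJXZ
I(8)−Z(25): -17≡9 → J
R(17)−J(9): 8 → I
A(0)−X(23): -23≡3 → D
Q(16)−Z(25): -9≡17 → R

JIDR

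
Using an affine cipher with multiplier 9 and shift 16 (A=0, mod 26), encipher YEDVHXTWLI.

YARXBPFGLK

Y(24): 9·24+16=232≡24 → Y
E(4): 9·4+16=52≡0 → A
D(3): 9·3+16=43≡17 → R
V(21): 9·21+16=205≡23 → X
H(7): 9·7+16=79≡1 → B
X(23): 9·23+16=223≡15 → P
T(19): 9·19+16=187≡5 → F
W(22): 9·22+16=214≡6 → G
L(11): 9·11+16=115≡11 → L
I(8): 9·8+16=88≡10 → K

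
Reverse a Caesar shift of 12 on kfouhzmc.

ytcivnaq

k(10): 10−12=-2≡24 → y
f(5): 5−12=-7≡19 → t
o(14): 14−12=2 → c
u(20): 20−12=8 → i
h(7): 7−12=-5≡21 → v
z(25): 25−12=13 → n
m(12): 12−12=0 → a
c(2): 2−12=-10≡16 → q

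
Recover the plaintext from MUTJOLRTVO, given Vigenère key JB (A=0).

Repeat the key across the ciphertext: JBJBJBJBJB
M(12)−J(9): 3 → D
U(20)−B(1): 19 → T
T(19)−J(9): 10 → K
J(9)−B(1): 8 → I
O(14)−J(9): 5 → F
L(11)−B(1): 10 → K
R(17)−J(9): 8 → I
T(19)−B(1): 18 → S
V(21)−J(9): 12 → M
O(14)−B(1): 13 → N

DTKIFKISMN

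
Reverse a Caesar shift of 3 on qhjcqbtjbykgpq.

q(16): 16−3=13 → n
h(7): 7−3=4 → e
j(9): 9−3=6 → g
c(2): 2−3=-1≡25 → z
q(16): 16−3=13 → n
b(1): 1−3=-2≡24 → y
t(19): 19−3=16 → q
j(9): 9−3=6 → g
b(1): 1−3=-2≡24 → y
y(24): 24−3=21 → v
k(10): 10−3=7 → h
g(6): 6−3=3 → d
p(15): 15−3=12 → m
q(16): 16−3=13 → n

negznyqgyvhdmn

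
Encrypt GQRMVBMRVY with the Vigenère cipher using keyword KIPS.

Repeat the key across the message: KIPSKIPSKI
G(6)+K(10): 16 → Q
Q(16)+I(8): 24 → Y
R(17)+P(15): 32≡6 → G
M(12)+S(18): 30≡4 → E
V(21)+K(10): 31≡5 → F
B(1)+I(8): 9 → J
M(12)+P(15): 27≡1 → B
R(17)+S(18): 35≡9 → J
V(21)+K(10): 31≡5 → F
Y(24)+I(8): 32≡6 → G

QYGEFJBJFG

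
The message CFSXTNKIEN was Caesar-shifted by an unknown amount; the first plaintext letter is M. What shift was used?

From the crib: C(2)−M(12)=-10≡16, so the shift is 16.

16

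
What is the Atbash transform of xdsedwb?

x(23) → c(2)
d(3) → w(22)
s(18) → h(7)
e(4) → v(21)
d(3) → w(22)
w(22) → d(3)
b(1) → y(24)

cwhvwdy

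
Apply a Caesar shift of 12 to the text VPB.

HBN

V(21): 21+12=33≡7 → H
P(15): 15+12=27≡1 → B
B(1): 1+12=13 → N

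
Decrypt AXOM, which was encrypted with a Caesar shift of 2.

A(0): 0−2=-2≡24 → Y
X(23): 23−2=21 → V
O(14): 14−2=12 → M
M(12): 12−2=10 → K

YVMK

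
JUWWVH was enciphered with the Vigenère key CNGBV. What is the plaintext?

Repeat the key across the ciphertext: CNGBVC
J(9)−C(2): 7 → H
U(20)−N(13): 7 → H
W(22)−G(6): 16 → Q
W(22)−B(1): 21 → V
V(21)−V(21): 0 → A
H(7)−C(2): 5 → F

HHQVAF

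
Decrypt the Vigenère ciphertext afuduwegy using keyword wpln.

Repeat the key across the ciphertext: wplnwplnw
a(0)−w(22): -22≡4 → e
f(5)−p(15): -10≡16 → q
u(20)−l(11): 9 → j
d(3)−n(13): -10≡16 → q
u(20)−w(22): -2≡24 → y
w(22)−p(15): 7 → h
e(4)−l(11): -7≡19 → t
g(6)−n(13): -7≡19 → t
y(24)−w(22): 2 → c

eqjqyhttc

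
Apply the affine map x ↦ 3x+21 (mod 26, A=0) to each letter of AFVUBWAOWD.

A(0): 3·0+21=21 → V
F(5): 3·5+21=36≡10 → K
V(21): 3·21+21=84≡6 → G
U(20): 3·20+21=81≡3 → D
B(1): 3·1+21=24 → Y
W(22): 3·22+21=87≡9 → J
A(0): 3·0+21=21 → V
O(14): 3·14+21=63≡11 → L
W(22): 3·22+21=87≡9 → J
D(3): 3·3+21=30≡4 → E

VKGDYJVLJE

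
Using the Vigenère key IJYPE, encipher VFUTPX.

DOSITF

Repeat the key across the message: IJYPEI
V(21)+I(8): 29≡3 → D
F(5)+J(9): 14 → O
U(20)+Y(24): 44≡18 → S
T(19)+P(15): 34≡8 → I
P(15)+E(4): 19 → T
X(23)+I(8): 31≡5 → F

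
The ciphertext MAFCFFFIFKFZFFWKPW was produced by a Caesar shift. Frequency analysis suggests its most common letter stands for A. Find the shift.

The most frequent ciphertext letter is F (appears 8 times).
F is position 5; A is position 0.
Shift = 5.

5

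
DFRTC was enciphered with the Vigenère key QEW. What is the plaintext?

NBVDY

Repeat the key across the ciphertext: QEWQE
D(3)−Q(16): -13≡13 → N
F(5)−E(4): 1 → B
R(17)−W(22): -5≡21 → V
T(19)−Q(16): 3 → D
C(2)−E(4): -2≡24 → Y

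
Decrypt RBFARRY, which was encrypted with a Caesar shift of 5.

R(17): 17−5=12 → M
B(1): 1−5=-4≡22 → W
F(5): 5−5=0 → A
A(0): 0−5=-5≡21 → V
R(17): 17−5=12 → M
R(17): 17−5=12 → M
Y(24): 24−5=19 → T

MWAVMMT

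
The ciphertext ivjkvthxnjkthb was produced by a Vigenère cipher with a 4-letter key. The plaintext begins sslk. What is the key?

qdya

Subtract each crib letter from the matching ciphertext letter (mod 26):
i(8)−s(18)=-10≡16 → q
v(21)−s(18)=3 → d
j(9)−l(11)=-2≡24 → y
k(10)−k(10)=0 → a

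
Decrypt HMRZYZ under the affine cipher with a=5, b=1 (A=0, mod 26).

The inverse of 5 mod 26 is 21, since 5·21=105≡1. Apply D(y)=21·(y−1) mod 26:
H(7): 21·(7−1)=126≡22 → W
M(12): 21·(12−1)=231≡23 → X
R(17): 21·(17−1)=336≡24 → Y
Z(25): 21·(25−1)=504≡10 → K
Y(24): 21·(24−1)=483≡15 → P
Z(25): 21·(25−1)=504≡10 → K

WXYKPK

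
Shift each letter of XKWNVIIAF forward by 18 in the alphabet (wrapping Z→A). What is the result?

X(23): 23+18=41≡15 → P
K(10): 10+18=28≡2 → C
W(22): 22+18=40≡14 → O
N(13): 13+18=31≡5 → F
V(21): 21+18=39≡13 → N
I(8): 8+18=26≡0 → A
I(8): 8+18=26≡0 → A
A(0): 0+18=18 → S
F(5): 5+18=23 → X

PCOFNAASX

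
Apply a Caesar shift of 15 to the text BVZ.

B(1): 1+15=16 → Q
V(21): 21+15=36≡10 → K
Z(25): 25+15=40≡14 → O

QKO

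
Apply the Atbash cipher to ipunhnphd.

i(8) → r(17)
p(15) → k(10)
u(20) → f(5)
n(13) → m(12)
h(7) → s(18)
n(13) → m(12)
p(15) → k(10)
h(7) → s(18)
d(3) → w(22)

rkfmsmksw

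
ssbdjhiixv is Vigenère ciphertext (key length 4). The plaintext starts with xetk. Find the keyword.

Subtract each crib letter from the matching ciphertext letter (mod 26):
s(18)−x(23)=-5≡21 → v
s(18)−e(4)=14 → o
b(1)−t(19)=-18≡8 → i
d(3)−k(10)=-7≡19 → t

voit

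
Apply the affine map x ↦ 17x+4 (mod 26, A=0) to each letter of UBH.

GVT

U(20): 17·20+4=344≡6 → G
B(1): 17·1+4=21 → V
H(7): 17·7+4=123≡19 → T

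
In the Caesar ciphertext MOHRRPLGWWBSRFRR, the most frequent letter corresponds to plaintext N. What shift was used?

The most frequent ciphertext letter is R (appears 5 times).
R is position 17; N is position 13.
Shift = 4.

4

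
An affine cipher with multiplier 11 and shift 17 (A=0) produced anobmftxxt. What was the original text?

The inverse of 11 mod 26 is 19, since 11·19=209≡1. Apply D(y)=19·(y−17) mod 26:
a(0): 19·(0−17)=-323≡15 → p
n(13): 19·(13−17)=-76≡2 → c
o(14): 19·(14−17)=-57≡21 → v
b(1): 19·(1−17)=-304≡8 → i
m(12): 19·(12−17)=-95≡9 → j
f(5): 19·(5−17)=-228≡6 → g
t(19): 19·(19−17)=38≡12 → m
x(23): 19·(23−17)=114≡10 → k
x(23): 19·(23−17)=114≡10 → k
t(19): 19·(19−17)=38≡12 → m

pcvijgmkkm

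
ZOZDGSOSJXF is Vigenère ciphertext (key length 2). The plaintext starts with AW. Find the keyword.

ZS

Subtract each crib letter from the matching ciphertext letter (mod 26):
Z(25)−A(0)=25 → Z
O(14)−W(22)=-8≡18 → S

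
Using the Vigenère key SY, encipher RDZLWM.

Repeat the key across the message: SYSYSY
R(17)+S(18): 35≡9 → J
D(3)+Y(24): 27≡1 → B
Z(25)+S(18): 43≡17 → R
L(11)+Y(24): 35≡9 → J
W(22)+S(18): 40≡14 → O
M(12)+Y(24): 36≡10 → K

JBRJOK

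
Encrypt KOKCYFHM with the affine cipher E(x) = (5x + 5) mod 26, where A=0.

K(10): 5·10+5=55≡3 → D
O(14): 5·14+5=75≡23 → X
K(10): 5·10+5=55≡3 → D
C(2): 5·2+5=15 → P
Y(24): 5·24+5=125≡21 → V
F(5): 5·5+5=30≡4 → E
H(7): 5·7+5=40≡14 → O
M(12): 5·12+5=65≡13 → N

DXDPVEON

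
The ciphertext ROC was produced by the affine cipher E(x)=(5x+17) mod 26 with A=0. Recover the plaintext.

APX

The inverse of 5 mod 26 is 21, since 5·21=105≡1. Apply D(y)=21·(y−17) mod 26:
R(17): 21·(17−17)=0 → A
O(14): 21·(14−17)=-63≡15 → P
C(2): 21·(2−17)=-315≡23 → X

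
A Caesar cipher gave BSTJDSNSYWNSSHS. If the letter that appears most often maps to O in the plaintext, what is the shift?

The most frequent ciphertext letter is S (appears 6 times).
S is position 18; O is position 14.
Shift = 4.

4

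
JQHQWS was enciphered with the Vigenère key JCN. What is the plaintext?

Repeat the key across the ciphertext: JCNJCN
J(9)−J(9): 0 → A
Q(16)−C(2): 14 → O
H(7)−N(13): -6≡20 → U
Q(16)−J(9): 7 → H
W(22)−C(2): 20 → U
S(18)−N(13): 5 → F

AOUHUF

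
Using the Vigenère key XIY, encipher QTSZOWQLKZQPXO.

Repeat the key across the message: XIYXIYXIYXIYXI
Q(16)+X(23): 39≡13 → N
T(19)+I(8): 27≡1 → B
S(18)+Y(24): 42≡16 → Q
Z(25)+X(23): 48≡22 → W
O(14)+I(8): 22 → W
W(22)+Y(24): 46≡20 → U
Q(16)+X(23): 39≡13 → N
L(11)+I(8): 19 → T
K(10)+Y(24): 34≡8 → I
Z(25)+X(23): 48≡22 → W
Q(16)+I(8): 24 → Y
P(15)+Y(24): 39≡13 → N
X(23)+X(23): 46≡20 → U
O(14)+I(8): 22 → W

NBQWWUNTIWYNUW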